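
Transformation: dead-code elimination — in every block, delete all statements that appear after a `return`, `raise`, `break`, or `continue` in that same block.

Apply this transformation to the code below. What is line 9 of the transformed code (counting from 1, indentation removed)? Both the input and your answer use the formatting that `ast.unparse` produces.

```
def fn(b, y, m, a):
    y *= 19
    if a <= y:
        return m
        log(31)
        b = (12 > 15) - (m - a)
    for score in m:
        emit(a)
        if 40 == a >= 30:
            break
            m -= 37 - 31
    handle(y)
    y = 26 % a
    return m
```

handle(y)

Transformed code:
def fn(b, y, m, a):
    y *= 19
    if a <= y:
        return m
    for score in m:
        emit(a)
        if 40 == a >= 30:
            break
    handle(y)
    y = 26 % a
    return m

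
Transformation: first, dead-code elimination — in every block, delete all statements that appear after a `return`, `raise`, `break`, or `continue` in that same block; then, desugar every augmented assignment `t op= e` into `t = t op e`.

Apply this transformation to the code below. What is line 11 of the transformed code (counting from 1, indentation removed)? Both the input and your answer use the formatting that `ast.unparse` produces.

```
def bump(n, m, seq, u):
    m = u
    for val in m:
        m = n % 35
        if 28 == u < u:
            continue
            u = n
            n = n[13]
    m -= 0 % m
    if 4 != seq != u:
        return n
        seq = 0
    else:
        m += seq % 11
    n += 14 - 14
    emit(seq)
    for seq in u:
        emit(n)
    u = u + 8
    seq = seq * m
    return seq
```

m = m + seq % 11

Transformed code:
def bump(n, m, seq, u):
    m = u
    for val in m:
        m = n % 35
        if 28 == u < u:
            continue
    m = m - 0 % m
    if 4 != seq != u:
        return n
    else:
        m = m + seq % 11
    n = n + (14 - 14)
    emit(seq)
    for seq in u:
        emit(n)
    u = u + 8
    seq = seq * m
    return seq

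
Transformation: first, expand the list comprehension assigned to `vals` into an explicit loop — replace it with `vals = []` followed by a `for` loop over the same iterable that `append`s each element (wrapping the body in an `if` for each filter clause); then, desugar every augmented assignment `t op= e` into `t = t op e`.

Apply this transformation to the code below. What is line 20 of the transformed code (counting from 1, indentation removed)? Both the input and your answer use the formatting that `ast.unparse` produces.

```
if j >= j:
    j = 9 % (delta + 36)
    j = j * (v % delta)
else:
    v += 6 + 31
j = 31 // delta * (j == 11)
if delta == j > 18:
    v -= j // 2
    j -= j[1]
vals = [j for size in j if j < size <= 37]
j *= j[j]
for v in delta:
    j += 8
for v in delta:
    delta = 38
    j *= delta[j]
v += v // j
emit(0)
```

Transformed code:
if j >= j:
    j = 9 % (delta + 36)
    j = j * (v % delta)
else:
    v = v + (6 + 31)
j = 31 // delta * (j == 11)
if delta == j > 18:
    v = v - j // 2
    j = j - j[1]
vals = []
for size in j:
    if j < size <= 37:
        vals.append(j)
j = j * j[j]
for v in delta:
    j = j + 8
for v in delta:
    delta = 38
    j = j * delta[j]
v = v + v // j
emit(0)

v = v + v // j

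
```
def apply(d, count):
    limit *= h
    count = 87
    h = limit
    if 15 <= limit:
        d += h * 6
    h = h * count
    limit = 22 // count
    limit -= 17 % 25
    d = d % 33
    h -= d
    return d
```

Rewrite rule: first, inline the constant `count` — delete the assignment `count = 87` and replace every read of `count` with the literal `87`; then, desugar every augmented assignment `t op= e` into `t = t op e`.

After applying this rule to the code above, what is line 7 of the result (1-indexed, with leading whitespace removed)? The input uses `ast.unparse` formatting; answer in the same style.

Transformed code:
def apply(d, count):
    limit = limit * h
    h = limit
    if 15 <= limit:
        d = d + h * 6
    h = h * 87
    limit = 22 // 87
    limit = limit - 17 % 25
    d = d % 33
    h = h - d
    return d

limit = 22 // 87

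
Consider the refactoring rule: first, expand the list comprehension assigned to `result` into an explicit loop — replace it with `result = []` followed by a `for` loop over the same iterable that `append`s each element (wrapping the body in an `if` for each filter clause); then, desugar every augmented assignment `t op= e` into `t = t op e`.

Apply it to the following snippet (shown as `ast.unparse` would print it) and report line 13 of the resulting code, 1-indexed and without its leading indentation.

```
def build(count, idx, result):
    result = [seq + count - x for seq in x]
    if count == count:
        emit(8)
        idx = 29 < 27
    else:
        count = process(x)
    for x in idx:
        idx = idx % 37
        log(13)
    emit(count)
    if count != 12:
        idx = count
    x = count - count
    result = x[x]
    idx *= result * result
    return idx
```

emit(count)

Transformed code:
def build(count, idx, result):
    result = []
    for seq in x:
        result.append(seq + count - x)
    if count == count:
        emit(8)
        idx = 29 < 27
    else:
        count = process(x)
    for x in idx:
        idx = idx % 37
        log(13)
    emit(count)
    if count != 12:
        idx = count
    x = count - count
    result = x[x]
    idx = idx * (result * result)
    return idx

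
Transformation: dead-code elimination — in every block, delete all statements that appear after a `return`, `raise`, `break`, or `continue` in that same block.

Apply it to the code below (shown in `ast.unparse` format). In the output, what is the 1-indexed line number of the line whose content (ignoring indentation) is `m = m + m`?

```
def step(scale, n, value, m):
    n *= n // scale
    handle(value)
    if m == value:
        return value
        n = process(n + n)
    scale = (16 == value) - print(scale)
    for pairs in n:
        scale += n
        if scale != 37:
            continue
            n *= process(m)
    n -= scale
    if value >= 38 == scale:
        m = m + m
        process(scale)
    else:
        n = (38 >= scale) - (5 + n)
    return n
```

Transformed code:
def step(scale, n, value, m):
    n *= n // scale
    handle(value)
    if m == value:
        return value
    scale = (16 == value) - print(scale)
    for pairs in n:
        scale += n
        if scale != 37:
            continue
    n -= scale
    if value >= 38 == scale:
        m = m + m
        process(scale)
    else:
        n = (38 >= scale) - (5 + n)
    return n

13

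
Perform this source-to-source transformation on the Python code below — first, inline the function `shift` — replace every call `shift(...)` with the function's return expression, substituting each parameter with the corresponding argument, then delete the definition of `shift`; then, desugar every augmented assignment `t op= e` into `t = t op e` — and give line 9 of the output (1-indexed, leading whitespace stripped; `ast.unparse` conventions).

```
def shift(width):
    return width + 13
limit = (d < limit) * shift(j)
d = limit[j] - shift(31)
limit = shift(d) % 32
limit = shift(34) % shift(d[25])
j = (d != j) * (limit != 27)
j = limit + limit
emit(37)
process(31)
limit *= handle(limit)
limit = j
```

limit = limit * handle(limit)

Transformed code:
limit = (d < limit) * (j + 13)
d = limit[j] - (31 + 13)
limit = (d + 13) % 32
limit = (34 + 13) % (d[25] + 13)
j = (d != j) * (limit != 27)
j = limit + limit
emit(37)
process(31)
limit = limit * handle(limit)
limit = j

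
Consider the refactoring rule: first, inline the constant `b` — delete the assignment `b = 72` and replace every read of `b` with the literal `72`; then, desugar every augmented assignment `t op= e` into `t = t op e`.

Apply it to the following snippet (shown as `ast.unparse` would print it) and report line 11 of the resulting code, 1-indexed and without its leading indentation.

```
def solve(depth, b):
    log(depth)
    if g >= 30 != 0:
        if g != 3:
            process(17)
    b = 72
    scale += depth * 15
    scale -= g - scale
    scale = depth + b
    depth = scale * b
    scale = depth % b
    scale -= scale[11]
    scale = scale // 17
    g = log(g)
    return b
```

Transformed code:
def solve(depth, b):
    log(depth)
    if g >= 30 != 0:
        if g != 3:
            process(17)
    scale = scale + depth * 15
    scale = scale - (g - scale)
    scale = depth + 72
    depth = scale * 72
    scale = depth % 72
    scale = scale - scale[11]
    scale = scale // 17
    g = log(g)
    return 72

scale = scale - scale[11]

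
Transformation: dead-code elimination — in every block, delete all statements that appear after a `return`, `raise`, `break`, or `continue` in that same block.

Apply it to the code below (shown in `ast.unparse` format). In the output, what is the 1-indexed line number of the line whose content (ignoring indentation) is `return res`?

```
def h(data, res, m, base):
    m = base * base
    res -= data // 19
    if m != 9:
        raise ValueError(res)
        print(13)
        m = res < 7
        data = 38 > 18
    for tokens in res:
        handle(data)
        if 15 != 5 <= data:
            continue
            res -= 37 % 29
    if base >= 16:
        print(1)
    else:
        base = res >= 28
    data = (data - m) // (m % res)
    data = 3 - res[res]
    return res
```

Transformed code:
def h(data, res, m, base):
    m = base * base
    res -= data // 19
    if m != 9:
        raise ValueError(res)
    for tokens in res:
        handle(data)
        if 15 != 5 <= data:
            continue
    if base >= 16:
        print(1)
    else:
        base = res >= 28
    data = (data - m) // (m % res)
    data = 3 - res[res]
    return res

16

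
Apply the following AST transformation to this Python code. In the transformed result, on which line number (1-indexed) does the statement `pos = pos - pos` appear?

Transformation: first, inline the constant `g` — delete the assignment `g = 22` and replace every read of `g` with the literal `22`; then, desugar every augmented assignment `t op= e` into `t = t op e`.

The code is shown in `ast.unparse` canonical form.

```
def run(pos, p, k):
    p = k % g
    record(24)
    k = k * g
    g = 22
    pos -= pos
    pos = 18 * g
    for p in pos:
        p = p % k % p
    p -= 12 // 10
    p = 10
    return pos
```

5

Transformed code:
def run(pos, p, k):
    p = k % 22
    record(24)
    k = k * 22
    pos = pos - pos
    pos = 18 * 22
    for p in pos:
        p = p % k % p
    p = p - 12 // 10
    p = 10
    return pos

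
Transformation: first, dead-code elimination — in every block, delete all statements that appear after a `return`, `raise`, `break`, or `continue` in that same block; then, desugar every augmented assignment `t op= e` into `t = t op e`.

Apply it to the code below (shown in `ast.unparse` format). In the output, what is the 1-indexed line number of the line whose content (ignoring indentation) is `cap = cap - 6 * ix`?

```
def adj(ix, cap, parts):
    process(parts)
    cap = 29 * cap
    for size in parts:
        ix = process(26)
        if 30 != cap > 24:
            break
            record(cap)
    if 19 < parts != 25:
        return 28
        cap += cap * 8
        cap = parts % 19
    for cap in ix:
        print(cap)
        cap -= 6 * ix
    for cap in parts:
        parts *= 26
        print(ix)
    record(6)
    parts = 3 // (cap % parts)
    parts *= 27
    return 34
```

12

Transformed code:
def adj(ix, cap, parts):
    process(parts)
    cap = 29 * cap
    for size in parts:
        ix = process(26)
        if 30 != cap > 24:
            break
    if 19 < parts != 25:
        return 28
    for cap in ix:
        print(cap)
        cap = cap - 6 * ix
    for cap in parts:
        parts = parts * 26
        print(ix)
    record(6)
    parts = 3 // (cap % parts)
    parts = parts * 27
    return 34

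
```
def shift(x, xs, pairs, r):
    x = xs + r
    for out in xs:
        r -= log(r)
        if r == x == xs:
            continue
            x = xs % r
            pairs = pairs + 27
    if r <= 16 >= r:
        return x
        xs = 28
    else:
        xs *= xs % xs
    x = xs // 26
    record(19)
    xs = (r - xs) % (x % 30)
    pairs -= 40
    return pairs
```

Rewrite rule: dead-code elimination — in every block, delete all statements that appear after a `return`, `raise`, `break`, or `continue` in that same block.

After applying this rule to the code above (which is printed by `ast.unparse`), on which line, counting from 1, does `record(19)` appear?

Transformed code:
def shift(x, xs, pairs, r):
    x = xs + r
    for out in xs:
        r -= log(r)
        if r == x == xs:
            continue
    if r <= 16 >= r:
        return x
    else:
        xs *= xs % xs
    x = xs // 26
    record(19)
    xs = (r - xs) % (x % 30)
    pairs -= 40
    return pairs

12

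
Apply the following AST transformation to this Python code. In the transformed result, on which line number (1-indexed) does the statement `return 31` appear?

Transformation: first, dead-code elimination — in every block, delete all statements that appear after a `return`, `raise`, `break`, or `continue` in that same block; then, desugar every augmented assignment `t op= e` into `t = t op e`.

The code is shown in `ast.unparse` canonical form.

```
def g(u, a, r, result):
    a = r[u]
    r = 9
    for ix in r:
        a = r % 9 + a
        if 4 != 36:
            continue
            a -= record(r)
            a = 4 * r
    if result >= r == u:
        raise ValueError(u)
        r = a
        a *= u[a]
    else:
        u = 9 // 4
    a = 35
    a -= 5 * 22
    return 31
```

14

Transformed code:
def g(u, a, r, result):
    a = r[u]
    r = 9
    for ix in r:
        a = r % 9 + a
        if 4 != 36:
            continue
    if result >= r == u:
        raise ValueError(u)
    else:
        u = 9 // 4
    a = 35
    a = a - 5 * 22
    return 31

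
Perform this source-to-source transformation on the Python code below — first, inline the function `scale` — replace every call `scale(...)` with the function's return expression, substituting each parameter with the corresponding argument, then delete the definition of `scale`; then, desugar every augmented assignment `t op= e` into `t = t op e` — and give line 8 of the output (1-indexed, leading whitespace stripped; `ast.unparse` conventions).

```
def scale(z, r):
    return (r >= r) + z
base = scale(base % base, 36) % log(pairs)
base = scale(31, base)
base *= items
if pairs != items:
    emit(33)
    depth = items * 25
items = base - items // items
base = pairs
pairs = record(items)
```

Transformed code:
base = ((36 >= 36) + base % base) % log(pairs)
base = (base >= base) + 31
base = base * items
if pairs != items:
    emit(33)
    depth = items * 25
items = base - items // items
base = pairs
pairs = record(items)

base = pairs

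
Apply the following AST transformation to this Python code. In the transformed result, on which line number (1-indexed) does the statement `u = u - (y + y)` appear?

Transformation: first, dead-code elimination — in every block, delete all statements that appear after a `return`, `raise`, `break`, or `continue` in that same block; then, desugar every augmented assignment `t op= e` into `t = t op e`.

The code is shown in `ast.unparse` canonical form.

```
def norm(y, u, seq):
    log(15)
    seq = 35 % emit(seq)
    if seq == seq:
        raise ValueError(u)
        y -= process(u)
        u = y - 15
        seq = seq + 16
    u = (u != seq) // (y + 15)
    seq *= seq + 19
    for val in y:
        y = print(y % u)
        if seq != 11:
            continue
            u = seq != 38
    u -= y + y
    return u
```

12

Transformed code:
def norm(y, u, seq):
    log(15)
    seq = 35 % emit(seq)
    if seq == seq:
        raise ValueError(u)
    u = (u != seq) // (y + 15)
    seq = seq * (seq + 19)
    for val in y:
        y = print(y % u)
        if seq != 11:
            continue
    u = u - (y + y)
    return u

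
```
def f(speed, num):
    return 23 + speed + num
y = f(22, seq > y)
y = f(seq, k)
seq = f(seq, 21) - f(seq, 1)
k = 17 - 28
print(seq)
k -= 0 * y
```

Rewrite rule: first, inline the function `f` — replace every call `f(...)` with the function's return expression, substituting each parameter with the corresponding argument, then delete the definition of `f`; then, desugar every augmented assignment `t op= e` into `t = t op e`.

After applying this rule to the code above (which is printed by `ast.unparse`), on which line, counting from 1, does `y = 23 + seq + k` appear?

2

Transformed code:
y = 23 + 22 + (seq > y)
y = 23 + seq + k
seq = 23 + seq + 21 - (23 + seq + 1)
k = 17 - 28
print(seq)
k = k - 0 * y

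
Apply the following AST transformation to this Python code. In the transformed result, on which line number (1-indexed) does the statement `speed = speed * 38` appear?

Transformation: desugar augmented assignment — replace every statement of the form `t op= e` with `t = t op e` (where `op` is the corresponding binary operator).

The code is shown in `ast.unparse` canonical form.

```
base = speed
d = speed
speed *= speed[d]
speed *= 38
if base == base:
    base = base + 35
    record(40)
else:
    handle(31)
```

Transformed code:
base = speed
d = speed
speed = speed * speed[d]
speed = speed * 38
if base == base:
    base = base + 35
    record(40)
else:
    handle(31)

4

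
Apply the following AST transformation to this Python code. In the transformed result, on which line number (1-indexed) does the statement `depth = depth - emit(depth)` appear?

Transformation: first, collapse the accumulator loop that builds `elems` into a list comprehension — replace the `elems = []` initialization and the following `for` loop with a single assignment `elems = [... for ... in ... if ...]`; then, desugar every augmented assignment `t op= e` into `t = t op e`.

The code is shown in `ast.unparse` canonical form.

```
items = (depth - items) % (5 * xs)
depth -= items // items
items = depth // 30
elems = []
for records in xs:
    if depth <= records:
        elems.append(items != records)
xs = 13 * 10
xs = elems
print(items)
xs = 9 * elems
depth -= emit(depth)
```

9

Transformed code:
items = (depth - items) % (5 * xs)
depth = depth - items // items
items = depth // 30
elems = [items != records for records in xs if depth <= records]
xs = 13 * 10
xs = elems
print(items)
xs = 9 * elems
depth = depth - emit(depth)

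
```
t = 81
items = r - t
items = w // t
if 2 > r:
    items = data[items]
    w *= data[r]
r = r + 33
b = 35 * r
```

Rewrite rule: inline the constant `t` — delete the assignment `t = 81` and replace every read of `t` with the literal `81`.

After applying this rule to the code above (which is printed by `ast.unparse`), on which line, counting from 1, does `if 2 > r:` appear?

3

Transformed code:
items = r - 81
items = w // 81
if 2 > r:
    items = data[items]
    w *= data[r]
r = r + 33
b = 35 * r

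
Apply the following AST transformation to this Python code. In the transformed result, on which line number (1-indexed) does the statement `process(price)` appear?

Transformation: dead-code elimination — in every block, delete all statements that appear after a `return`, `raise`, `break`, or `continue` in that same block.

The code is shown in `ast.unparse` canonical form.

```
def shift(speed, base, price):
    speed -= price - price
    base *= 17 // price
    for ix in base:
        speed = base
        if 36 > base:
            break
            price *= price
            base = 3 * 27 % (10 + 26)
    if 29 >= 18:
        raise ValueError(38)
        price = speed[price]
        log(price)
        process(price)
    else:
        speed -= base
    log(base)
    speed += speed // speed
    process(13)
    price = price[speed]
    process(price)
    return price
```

Transformed code:
def shift(speed, base, price):
    speed -= price - price
    base *= 17 // price
    for ix in base:
        speed = base
        if 36 > base:
            break
    if 29 >= 18:
        raise ValueError(38)
    else:
        speed -= base
    log(base)
    speed += speed // speed
    process(13)
    price = price[speed]
    process(price)
    return price

16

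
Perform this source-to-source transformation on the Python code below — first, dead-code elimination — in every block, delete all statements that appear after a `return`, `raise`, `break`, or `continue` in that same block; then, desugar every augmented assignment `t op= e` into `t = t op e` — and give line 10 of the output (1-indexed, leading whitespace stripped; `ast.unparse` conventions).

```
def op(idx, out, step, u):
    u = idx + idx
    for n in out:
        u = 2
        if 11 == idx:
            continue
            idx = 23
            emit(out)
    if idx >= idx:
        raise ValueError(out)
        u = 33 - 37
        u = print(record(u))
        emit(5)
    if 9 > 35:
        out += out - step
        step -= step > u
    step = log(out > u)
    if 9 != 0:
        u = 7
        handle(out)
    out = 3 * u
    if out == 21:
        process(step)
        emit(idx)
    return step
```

Transformed code:
def op(idx, out, step, u):
    u = idx + idx
    for n in out:
        u = 2
        if 11 == idx:
            continue
    if idx >= idx:
        raise ValueError(out)
    if 9 > 35:
        out = out + (out - step)
        step = step - (step > u)
    step = log(out > u)
    if 9 != 0:
        u = 7
        handle(out)
    out = 3 * u
    if out == 21:
        process(step)
        emit(idx)
    return step

out = out + (out - step)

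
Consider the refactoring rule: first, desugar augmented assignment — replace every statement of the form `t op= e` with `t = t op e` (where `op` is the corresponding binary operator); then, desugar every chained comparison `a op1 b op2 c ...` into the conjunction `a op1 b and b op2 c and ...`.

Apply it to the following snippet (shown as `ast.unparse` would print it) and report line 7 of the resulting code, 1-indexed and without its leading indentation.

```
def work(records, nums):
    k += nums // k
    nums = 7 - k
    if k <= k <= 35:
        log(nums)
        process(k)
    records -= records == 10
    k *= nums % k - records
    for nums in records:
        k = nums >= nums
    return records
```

Transformed code:
def work(records, nums):
    k = k + nums // k
    nums = 7 - k
    if k <= k and k <= 35:
        log(nums)
        process(k)
    records = records - (records == 10)
    k = k * (nums % k - records)
    for nums in records:
        k = nums >= nums
    return records

records = records - (records == 10)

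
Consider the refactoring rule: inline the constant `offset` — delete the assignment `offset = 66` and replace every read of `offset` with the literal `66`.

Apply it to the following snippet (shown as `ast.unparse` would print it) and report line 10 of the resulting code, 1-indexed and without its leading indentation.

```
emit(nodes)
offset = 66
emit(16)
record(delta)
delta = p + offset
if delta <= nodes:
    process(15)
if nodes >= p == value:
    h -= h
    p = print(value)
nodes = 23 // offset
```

Transformed code:
emit(nodes)
emit(16)
record(delta)
delta = p + 66
if delta <= nodes:
    process(15)
if nodes >= p == value:
    h -= h
    p = print(value)
nodes = 23 // 66

nodes = 23 // 66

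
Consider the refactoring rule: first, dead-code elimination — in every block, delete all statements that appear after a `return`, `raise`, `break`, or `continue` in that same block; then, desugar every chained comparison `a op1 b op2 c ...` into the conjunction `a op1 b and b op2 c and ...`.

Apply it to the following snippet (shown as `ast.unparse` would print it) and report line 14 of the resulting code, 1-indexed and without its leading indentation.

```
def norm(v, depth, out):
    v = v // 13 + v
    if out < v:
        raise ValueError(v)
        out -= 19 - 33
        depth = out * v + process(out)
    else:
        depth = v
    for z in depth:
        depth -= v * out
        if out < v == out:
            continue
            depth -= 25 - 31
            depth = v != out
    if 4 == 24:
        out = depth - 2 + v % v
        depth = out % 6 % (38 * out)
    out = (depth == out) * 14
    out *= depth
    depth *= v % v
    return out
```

out = (depth == out) * 14

Transformed code:
def norm(v, depth, out):
    v = v // 13 + v
    if out < v:
        raise ValueError(v)
    else:
        depth = v
    for z in depth:
        depth -= v * out
        if out < v and v == out:
            continue
    if 4 == 24:
        out = depth - 2 + v % v
        depth = out % 6 % (38 * out)
    out = (depth == out) * 14
    out *= depth
    depth *= v % v
    return out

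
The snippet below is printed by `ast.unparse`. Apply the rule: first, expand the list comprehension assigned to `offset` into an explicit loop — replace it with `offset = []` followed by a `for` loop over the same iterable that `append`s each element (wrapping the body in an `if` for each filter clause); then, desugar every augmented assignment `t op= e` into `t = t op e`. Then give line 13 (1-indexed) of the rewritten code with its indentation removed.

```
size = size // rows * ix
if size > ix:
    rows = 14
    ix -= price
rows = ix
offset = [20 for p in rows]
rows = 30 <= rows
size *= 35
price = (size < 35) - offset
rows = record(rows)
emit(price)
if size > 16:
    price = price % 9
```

Transformed code:
size = size // rows * ix
if size > ix:
    rows = 14
    ix = ix - price
rows = ix
offset = []
for p in rows:
    offset.append(20)
rows = 30 <= rows
size = size * 35
price = (size < 35) - offset
rows = record(rows)
emit(price)
if size > 16:
    price = price % 9

emit(price)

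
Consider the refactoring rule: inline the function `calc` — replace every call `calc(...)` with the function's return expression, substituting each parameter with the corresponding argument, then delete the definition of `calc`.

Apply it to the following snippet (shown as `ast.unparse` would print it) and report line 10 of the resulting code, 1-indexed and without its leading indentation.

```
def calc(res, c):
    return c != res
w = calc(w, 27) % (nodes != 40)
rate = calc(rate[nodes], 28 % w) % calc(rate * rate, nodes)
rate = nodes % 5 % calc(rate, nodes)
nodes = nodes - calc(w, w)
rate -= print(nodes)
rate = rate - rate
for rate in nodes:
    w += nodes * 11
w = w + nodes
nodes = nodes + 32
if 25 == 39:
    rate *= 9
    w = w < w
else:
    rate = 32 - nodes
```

Transformed code:
w = (27 != w) % (nodes != 40)
rate = (28 % w != rate[nodes]) % (nodes != rate * rate)
rate = nodes % 5 % (nodes != rate)
nodes = nodes - (w != w)
rate -= print(nodes)
rate = rate - rate
for rate in nodes:
    w += nodes * 11
w = w + nodes
nodes = nodes + 32
if 25 == 39:
    rate *= 9
    w = w < w
else:
    rate = 32 - nodes

nodes = nodes + 32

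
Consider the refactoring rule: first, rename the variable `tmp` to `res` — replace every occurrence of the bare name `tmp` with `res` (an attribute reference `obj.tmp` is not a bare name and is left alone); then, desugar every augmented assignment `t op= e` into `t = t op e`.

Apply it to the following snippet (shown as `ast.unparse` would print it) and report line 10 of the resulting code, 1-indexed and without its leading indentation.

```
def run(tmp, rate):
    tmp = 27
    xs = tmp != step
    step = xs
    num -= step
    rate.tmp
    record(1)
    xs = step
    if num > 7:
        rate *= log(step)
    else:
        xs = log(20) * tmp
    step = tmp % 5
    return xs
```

Transformed code:
def run(res, rate):
    res = 27
    xs = res != step
    step = xs
    num = num - step
    rate.tmp
    record(1)
    xs = step
    if num > 7:
        rate = rate * log(step)
    else:
        xs = log(20) * res
    step = res % 5
    return xs

rate = rate * log(step)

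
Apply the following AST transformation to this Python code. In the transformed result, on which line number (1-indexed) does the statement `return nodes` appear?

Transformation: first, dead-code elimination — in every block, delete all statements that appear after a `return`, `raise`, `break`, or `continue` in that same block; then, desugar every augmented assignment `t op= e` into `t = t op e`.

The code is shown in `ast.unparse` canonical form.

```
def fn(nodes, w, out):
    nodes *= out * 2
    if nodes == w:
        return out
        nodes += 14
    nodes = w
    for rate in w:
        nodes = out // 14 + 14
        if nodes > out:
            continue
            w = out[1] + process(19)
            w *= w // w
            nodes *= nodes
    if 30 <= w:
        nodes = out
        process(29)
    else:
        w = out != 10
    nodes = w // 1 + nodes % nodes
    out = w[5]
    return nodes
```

Transformed code:
def fn(nodes, w, out):
    nodes = nodes * (out * 2)
    if nodes == w:
        return out
    nodes = w
    for rate in w:
        nodes = out // 14 + 14
        if nodes > out:
            continue
    if 30 <= w:
        nodes = out
        process(29)
    else:
        w = out != 10
    nodes = w // 1 + nodes % nodes
    out = w[5]
    return nodes

17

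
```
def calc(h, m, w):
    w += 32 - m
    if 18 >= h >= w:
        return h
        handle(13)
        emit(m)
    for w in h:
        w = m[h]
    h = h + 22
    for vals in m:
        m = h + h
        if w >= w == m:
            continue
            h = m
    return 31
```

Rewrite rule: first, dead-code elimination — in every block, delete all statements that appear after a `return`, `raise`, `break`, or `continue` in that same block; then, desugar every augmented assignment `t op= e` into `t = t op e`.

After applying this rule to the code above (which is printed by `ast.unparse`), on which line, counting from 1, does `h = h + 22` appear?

Transformed code:
def calc(h, m, w):
    w = w + (32 - m)
    if 18 >= h >= w:
        return h
    for w in h:
        w = m[h]
    h = h + 22
    for vals in m:
        m = h + h
        if w >= w == m:
            continue
    return 31

7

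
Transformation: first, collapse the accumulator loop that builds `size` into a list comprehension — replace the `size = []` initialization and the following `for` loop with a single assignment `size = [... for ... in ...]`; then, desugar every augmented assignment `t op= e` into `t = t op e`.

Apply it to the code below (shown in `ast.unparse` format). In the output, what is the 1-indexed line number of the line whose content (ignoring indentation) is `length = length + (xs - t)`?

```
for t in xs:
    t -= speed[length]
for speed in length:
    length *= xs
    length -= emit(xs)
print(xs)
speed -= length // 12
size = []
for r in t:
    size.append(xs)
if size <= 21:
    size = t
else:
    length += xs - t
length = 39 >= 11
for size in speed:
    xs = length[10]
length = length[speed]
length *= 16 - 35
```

12

Transformed code:
for t in xs:
    t = t - speed[length]
for speed in length:
    length = length * xs
    length = length - emit(xs)
print(xs)
speed = speed - length // 12
size = [xs for r in t]
if size <= 21:
    size = t
else:
    length = length + (xs - t)
length = 39 >= 11
for size in speed:
    xs = length[10]
length = length[speed]
length = length * (16 - 35)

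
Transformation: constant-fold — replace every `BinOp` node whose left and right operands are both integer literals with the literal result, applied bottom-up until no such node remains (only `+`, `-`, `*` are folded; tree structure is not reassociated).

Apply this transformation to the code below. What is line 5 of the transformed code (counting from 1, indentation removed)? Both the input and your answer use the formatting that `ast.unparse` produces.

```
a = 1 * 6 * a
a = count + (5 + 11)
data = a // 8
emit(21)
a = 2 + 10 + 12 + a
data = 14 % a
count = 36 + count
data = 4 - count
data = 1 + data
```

Transformed code:
a = 6 * a
a = count + 16
data = a // 8
emit(21)
a = 24 + a
data = 14 % a
count = 36 + count
data = 4 - count
data = 1 + data

a = 24 + a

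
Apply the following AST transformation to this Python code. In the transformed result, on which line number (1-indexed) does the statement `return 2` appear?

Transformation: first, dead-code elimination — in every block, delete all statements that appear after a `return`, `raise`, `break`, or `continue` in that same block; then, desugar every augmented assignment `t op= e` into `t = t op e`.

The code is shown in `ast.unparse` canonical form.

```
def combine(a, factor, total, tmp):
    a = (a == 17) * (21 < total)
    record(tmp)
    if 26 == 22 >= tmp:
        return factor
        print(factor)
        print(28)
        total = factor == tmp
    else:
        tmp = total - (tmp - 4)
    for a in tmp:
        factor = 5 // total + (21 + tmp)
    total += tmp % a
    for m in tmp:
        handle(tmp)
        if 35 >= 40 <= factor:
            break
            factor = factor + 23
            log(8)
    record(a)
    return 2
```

16

Transformed code:
def combine(a, factor, total, tmp):
    a = (a == 17) * (21 < total)
    record(tmp)
    if 26 == 22 >= tmp:
        return factor
    else:
        tmp = total - (tmp - 4)
    for a in tmp:
        factor = 5 // total + (21 + tmp)
    total = total + tmp % a
    for m in tmp:
        handle(tmp)
        if 35 >= 40 <= factor:
            break
    record(a)
    return 2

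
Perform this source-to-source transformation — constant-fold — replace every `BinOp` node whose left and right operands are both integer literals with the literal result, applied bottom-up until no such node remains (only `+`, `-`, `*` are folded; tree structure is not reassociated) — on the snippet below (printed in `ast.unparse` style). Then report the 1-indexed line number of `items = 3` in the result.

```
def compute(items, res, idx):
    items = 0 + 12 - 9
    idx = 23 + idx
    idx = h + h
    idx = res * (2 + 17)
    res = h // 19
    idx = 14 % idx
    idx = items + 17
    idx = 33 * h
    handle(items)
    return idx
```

2

Transformed code:
def compute(items, res, idx):
    items = 3
    idx = 23 + idx
    idx = h + h
    idx = res * 19
    res = h // 19
    idx = 14 % idx
    idx = items + 17
    idx = 33 * h
    handle(items)
    return idx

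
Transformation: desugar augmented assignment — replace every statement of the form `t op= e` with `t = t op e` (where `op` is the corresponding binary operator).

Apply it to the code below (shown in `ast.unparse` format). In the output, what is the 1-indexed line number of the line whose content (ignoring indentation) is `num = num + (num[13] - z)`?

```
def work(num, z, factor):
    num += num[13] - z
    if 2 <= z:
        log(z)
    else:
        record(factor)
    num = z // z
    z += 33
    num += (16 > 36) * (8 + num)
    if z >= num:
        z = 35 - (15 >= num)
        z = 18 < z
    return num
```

2

Transformed code:
def work(num, z, factor):
    num = num + (num[13] - z)
    if 2 <= z:
        log(z)
    else:
        record(factor)
    num = z // z
    z = z + 33
    num = num + (16 > 36) * (8 + num)
    if z >= num:
        z = 35 - (15 >= num)
        z = 18 < z
    return num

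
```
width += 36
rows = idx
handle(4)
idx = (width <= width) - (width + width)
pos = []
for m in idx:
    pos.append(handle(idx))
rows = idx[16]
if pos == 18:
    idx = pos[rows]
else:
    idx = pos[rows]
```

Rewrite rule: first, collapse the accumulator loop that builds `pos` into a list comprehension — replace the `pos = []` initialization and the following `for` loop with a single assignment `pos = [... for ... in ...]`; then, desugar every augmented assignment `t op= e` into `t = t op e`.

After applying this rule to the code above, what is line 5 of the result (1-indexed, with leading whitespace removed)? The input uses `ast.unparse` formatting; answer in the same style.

pos = [handle(idx) for m in idx]

Transformed code:
width = width + 36
rows = idx
handle(4)
idx = (width <= width) - (width + width)
pos = [handle(idx) for m in idx]
rows = idx[16]
if pos == 18:
    idx = pos[rows]
else:
    idx = pos[rows]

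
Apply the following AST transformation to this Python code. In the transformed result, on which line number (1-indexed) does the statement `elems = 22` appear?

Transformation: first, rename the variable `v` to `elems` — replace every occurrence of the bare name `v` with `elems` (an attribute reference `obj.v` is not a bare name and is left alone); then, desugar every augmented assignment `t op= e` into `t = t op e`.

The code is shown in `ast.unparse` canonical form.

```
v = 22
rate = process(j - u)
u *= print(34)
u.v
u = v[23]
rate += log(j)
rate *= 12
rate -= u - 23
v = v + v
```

Transformed code:
elems = 22
rate = process(j - u)
u = u * print(34)
u.v
u = elems[23]
rate = rate + log(j)
rate = rate * 12
rate = rate - (u - 23)
elems = elems + elems

1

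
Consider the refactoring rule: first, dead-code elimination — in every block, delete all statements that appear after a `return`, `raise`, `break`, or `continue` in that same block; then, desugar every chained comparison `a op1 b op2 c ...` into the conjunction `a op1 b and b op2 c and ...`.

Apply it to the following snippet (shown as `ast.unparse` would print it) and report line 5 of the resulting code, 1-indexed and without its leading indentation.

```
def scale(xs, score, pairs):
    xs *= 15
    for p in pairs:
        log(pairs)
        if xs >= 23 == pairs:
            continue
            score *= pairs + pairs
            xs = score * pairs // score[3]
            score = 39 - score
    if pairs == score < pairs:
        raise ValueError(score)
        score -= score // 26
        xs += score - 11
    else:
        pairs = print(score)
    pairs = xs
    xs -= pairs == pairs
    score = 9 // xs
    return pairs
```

Transformed code:
def scale(xs, score, pairs):
    xs *= 15
    for p in pairs:
        log(pairs)
        if xs >= 23 and 23 == pairs:
            continue
    if pairs == score and score < pairs:
        raise ValueError(score)
    else:
        pairs = print(score)
    pairs = xs
    xs -= pairs == pairs
    score = 9 // xs
    return pairs

if xs >= 23 and 23 == pairs:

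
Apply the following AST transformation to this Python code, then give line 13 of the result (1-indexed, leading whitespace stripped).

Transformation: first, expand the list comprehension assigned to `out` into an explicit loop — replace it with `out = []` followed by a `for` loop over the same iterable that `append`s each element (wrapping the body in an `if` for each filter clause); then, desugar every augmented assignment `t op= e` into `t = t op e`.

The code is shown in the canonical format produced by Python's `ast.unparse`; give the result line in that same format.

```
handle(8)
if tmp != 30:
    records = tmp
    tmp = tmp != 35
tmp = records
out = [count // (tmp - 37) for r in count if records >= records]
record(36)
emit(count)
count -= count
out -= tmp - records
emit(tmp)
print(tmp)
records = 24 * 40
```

Transformed code:
handle(8)
if tmp != 30:
    records = tmp
    tmp = tmp != 35
tmp = records
out = []
for r in count:
    if records >= records:
        out.append(count // (tmp - 37))
record(36)
emit(count)
count = count - count
out = out - (tmp - records)
emit(tmp)
print(tmp)
records = 24 * 40

out = out - (tmp - records)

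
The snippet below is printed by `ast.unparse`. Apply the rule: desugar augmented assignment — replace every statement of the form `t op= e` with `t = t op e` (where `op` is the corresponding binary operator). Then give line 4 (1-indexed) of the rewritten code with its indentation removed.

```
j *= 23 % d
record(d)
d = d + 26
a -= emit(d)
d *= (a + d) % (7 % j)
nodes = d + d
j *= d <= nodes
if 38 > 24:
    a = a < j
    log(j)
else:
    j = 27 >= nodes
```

a = a - emit(d)

Transformed code:
j = j * (23 % d)
record(d)
d = d + 26
a = a - emit(d)
d = d * ((a + d) % (7 % j))
nodes = d + d
j = j * (d <= nodes)
if 38 > 24:
    a = a < j
    log(j)
else:
    j = 27 >= nodes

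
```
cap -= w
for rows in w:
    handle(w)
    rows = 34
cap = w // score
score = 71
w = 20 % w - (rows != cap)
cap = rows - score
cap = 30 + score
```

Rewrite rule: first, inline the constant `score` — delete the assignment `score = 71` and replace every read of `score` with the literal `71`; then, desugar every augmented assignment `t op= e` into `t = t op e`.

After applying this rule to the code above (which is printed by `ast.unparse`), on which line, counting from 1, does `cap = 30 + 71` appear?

Transformed code:
cap = cap - w
for rows in w:
    handle(w)
    rows = 34
cap = w // 71
w = 20 % w - (rows != cap)
cap = rows - 71
cap = 30 + 71

8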